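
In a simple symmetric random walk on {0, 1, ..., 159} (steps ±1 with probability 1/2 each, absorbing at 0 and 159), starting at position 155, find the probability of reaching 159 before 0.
P(hit 159 before 0) = 155/159

Let u_k = P(hit 159 before 0 | start at k). Then u_0 = 0, u_159 = 1, and u_k = u_{k-1}/2 + u_{k+1}/2 for 1 ≤ k ≤ 158. This harmonic recurrence is solved by u_k = k/159, giving u_155 = 155/159.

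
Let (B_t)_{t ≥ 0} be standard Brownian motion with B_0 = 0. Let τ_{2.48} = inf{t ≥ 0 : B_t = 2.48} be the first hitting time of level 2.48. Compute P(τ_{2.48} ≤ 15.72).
P(τ_{2.48} ≤ 15.72) = 2(1 − Φ(2.48/√15.72)) = 2(1 − Φ(0.6255)) ≈ 0.5316

By the reflection principle for standard BM, P(τ_b ≤ t) = 2 · P(B_t ≥ b). Since B_t ~ N(0, t), P(B_t ≥ 2.48) = 1 − Φ(2.48/√t) = 1 − Φ(2.48/√15.72) = 1 − Φ(0.6255) ≈ 0.26582. Doubling: P(τ_{2.48} ≤ 15.72) ≈ 2 · 0.26582 = 0.53164 ≈ 0.5316.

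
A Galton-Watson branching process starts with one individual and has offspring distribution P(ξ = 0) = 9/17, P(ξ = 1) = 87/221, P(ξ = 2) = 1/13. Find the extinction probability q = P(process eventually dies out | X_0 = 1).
q = 1

Mean offspring μ = 0·9/17 + 1·87/221 + 2·1/13 = 121/221 ≤ 1. For μ ≤ 1 with offspring not concentrated at 1, the Galton-Watson process goes extinct almost surely, so q = 1.
(Algebraic check: The pgf is f(s) = 9/17 + 87/221·s + 1/13·s². The extinction probability q is the smallest fixed point of f in [0, 1]. Setting s = f(s):
  1/13·s² + (87/221 − 1)·s + 9/17 = 0
  1/13·s² − (9/17 + 1/13)·s + 9/17 = 0
which factors as (s − 1)·(1/13·s − 9/17) = 0, giving roots s = 1 and s = (9/17)/(1/13) = 117/17. Since 117/17 ≥ 1, the smallest root in [0, 1] is s = 1.)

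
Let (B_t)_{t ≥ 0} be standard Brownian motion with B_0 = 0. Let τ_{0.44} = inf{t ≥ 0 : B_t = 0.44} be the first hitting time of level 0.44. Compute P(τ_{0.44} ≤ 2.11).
P(τ_{0.44} ≤ 2.11) = 2(1 − Φ(0.44/√2.11)) = 2(1 − Φ(0.3029)) ≈ 0.7620

By the reflection principle for standard BM, P(τ_b ≤ t) = 2 · P(B_t ≥ b). Since B_t ~ N(0, t), P(B_t ≥ 0.44) = 1 − Φ(0.44/√t) = 1 − Φ(0.44/√2.11) = 1 − Φ(0.3029) ≈ 0.38098. Doubling: P(τ_{0.44} ≤ 2.11) ≈ 2 · 0.38098 = 0.76196 ≈ 0.7620.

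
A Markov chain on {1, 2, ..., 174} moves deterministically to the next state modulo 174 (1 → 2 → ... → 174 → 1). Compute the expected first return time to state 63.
E[T_63 | X_0 = 63] = 174

The chain cycles deterministically, so starting at state 63 it returns in exactly 174 steps. Equivalently, the stationary distribution is uniform π_j = 1/174 for every state j, so by Kac's formula E[T_63] = 1/π_63 = 174.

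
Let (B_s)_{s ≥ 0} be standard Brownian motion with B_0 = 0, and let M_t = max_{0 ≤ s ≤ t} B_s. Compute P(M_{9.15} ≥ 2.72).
P(M_{9.15} ≥ 2.72) = 2·P(B_{9.15} ≥ 2.72) = 2(1 − Φ(2.72/√9.15)) ≈ 0.3685

By the reflection principle for Brownian motion, P(M_t ≥ a) = 2 · P(B_t ≥ a) for a ≥ 0. Since B_t ~ N(0, t), P(B_t ≥ 2.72) = 1 − Φ(2.72/√t) = 1 − Φ(2.72/√9.15) = 1 − Φ(0.8992). So
  P(M_{9.15} ≥ 2.72) = 2(1 − Φ(0.8992)) ≈ 0.3685.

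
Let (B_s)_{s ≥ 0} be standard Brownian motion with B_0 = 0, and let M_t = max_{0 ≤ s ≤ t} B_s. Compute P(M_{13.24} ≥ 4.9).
P(M_{13.24} ≥ 4.9) = 2·P(B_{13.24} ≥ 4.9) = 2(1 − Φ(4.9/√13.24)) ≈ 0.1781

By the reflection principle for Brownian motion, P(M_t ≥ a) = 2 · P(B_t ≥ a) for a ≥ 0. Since B_t ~ N(0, t), P(B_t ≥ 4.9) = 1 − Φ(4.9/√t) = 1 − Φ(4.9/√13.24) = 1 − Φ(1.3466). So
  P(M_{13.24} ≥ 4.9) = 2(1 − Φ(1.3466)) ≈ 0.1781.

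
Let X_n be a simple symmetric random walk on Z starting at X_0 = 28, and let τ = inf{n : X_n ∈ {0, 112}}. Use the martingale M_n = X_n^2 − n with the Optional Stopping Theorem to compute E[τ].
E[τ] = 2352

M_n = X_n^2 − n is a martingale (since E[X_{n+1}^2 | F_n] = X_n^2 + 1). By OST (τ has finite mean in a bounded region), E[M_τ] = E[M_0] = X_0^2 − 0 = 28^2 = 784. Also E[M_τ] = E[X_τ^2] − E[τ]. The walk exits at 0 or 112, with P(hit 112 first) = 28/112, so E[X_τ^2] = 112^2 · 28/112 + 0 = 3136. Thus E[τ] = E[X_τ^2] − E[M_τ] = 3136 − 784 = 2352 = 28(112 − 28) = 2352.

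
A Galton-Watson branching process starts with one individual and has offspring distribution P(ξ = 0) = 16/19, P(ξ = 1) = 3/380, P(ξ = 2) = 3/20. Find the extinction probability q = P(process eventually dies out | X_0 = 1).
q = 1

Mean offspring μ = 0·16/19 + 1·3/380 + 2·3/20 = 117/380 ≤ 1. For μ ≤ 1 with offspring not concentrated at 1, the Galton-Watson process goes extinct almost surely, so q = 1.
(Algebraic check: The pgf is f(s) = 16/19 + 3/380·s + 3/20·s². The extinction probability q is the smallest fixed point of f in [0, 1]. Setting s = f(s):
  3/20·s² + (3/380 − 1)·s + 16/19 = 0
  3/20·s² − (16/19 + 3/20)·s + 16/19 = 0
which factors as (s − 1)·(3/20·s − 16/19) = 0, giving roots s = 1 and s = (16/19)/(3/20) = 320/57. Since 320/57 ≥ 1, the smallest root in [0, 1] is s = 1.)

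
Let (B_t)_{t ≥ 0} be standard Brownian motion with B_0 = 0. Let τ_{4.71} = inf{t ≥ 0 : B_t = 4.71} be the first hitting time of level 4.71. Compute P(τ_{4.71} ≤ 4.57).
P(τ_{4.71} ≤ 4.57) = 2(1 − Φ(4.71/√4.57)) = 2(1 − Φ(2.2032)) ≈ 0.0276

By the reflection principle for standard BM, P(τ_b ≤ t) = 2 · P(B_t ≥ b). Since B_t ~ N(0, t), P(B_t ≥ 4.71) = 1 − Φ(4.71/√t) = 1 − Φ(4.71/√4.57) = 1 − Φ(2.2032) ≈ 0.01379. Doubling: P(τ_{4.71} ≤ 4.57) ≈ 2 · 0.01379 = 0.02758 ≈ 0.0276.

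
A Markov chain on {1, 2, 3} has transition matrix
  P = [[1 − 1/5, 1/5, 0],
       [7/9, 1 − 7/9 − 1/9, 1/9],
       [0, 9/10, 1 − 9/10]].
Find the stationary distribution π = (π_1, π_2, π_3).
π = (45/58, 81/406, 5/203)

This is a birth-death chain on three states, which satisfies detailed balance: π_1 · P_{12} = π_2 · P_{21} and π_2 · P_{23} = π_3 · P_{32}.
From π_1 · 1/5 = π_2 · 7/9: π_2/π_1 = (1/5)/(7/9) = 9/35.
From π_2 · 1/9 = π_3 · 9/10: π_3/π_2 = (1/9)/(9/10) = 10/81.
Take π_1 proportional to 1; then unnormalized π = (1, 9/35, 2/63). Normalize by dividing by the sum 58/45:
  π = (45/58, 81/406, 5/203).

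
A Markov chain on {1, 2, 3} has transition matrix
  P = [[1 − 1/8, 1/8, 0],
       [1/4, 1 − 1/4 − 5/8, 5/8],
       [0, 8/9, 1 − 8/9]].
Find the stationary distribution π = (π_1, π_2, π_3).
π = (128/237, 64/237, 15/79)

This is a birth-death chain on three states, which satisfies detailed balance: π_1 · P_{12} = π_2 · P_{21} and π_2 · P_{23} = π_3 · P_{32}.
From π_1 · 1/8 = π_2 · 1/4: π_2/π_1 = (1/8)/(1/4) = 1/2.
From π_2 · 5/8 = π_3 · 8/9: π_3/π_2 = (5/8)/(8/9) = 45/64.
Take π_1 proportional to 1; then unnormalized π = (1, 1/2, 45/128). Normalize by dividing by the sum 237/128:
  π = (128/237, 64/237, 15/79).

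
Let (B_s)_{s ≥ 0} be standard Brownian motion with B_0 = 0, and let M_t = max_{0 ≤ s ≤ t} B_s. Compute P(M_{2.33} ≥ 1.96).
P(M_{2.33} ≥ 1.96) = 2·P(B_{2.33} ≥ 1.96) = 2(1 − Φ(1.96/√2.33)) ≈ 0.1991

By the reflection principle for Brownian motion, P(M_t ≥ a) = 2 · P(B_t ≥ a) for a ≥ 0. Since B_t ~ N(0, t), P(B_t ≥ 1.96) = 1 − Φ(1.96/√t) = 1 − Φ(1.96/√2.33) = 1 − Φ(1.2840). So
  P(M_{2.33} ≥ 1.96) = 2(1 − Φ(1.2840)) ≈ 0.1991.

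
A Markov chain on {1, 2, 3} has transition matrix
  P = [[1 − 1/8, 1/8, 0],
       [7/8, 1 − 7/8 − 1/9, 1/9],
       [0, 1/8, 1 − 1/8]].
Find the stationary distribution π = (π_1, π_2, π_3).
π = (63/80, 9/80, 1/10)

This is a birth-death chain on three states, which satisfies detailed balance: π_1 · P_{12} = π_2 · P_{21} and π_2 · P_{23} = π_3 · P_{32}.
From π_1 · 1/8 = π_2 · 7/8: π_2/π_1 = (1/8)/(7/8) = 1/7.
From π_2 · 1/9 = π_3 · 1/8: π_3/π_2 = (1/9)/(1/8) = 8/9.
Take π_1 proportional to 1; then unnormalized π = (1, 1/7, 8/63). Normalize by dividing by the sum 80/63:
  π = (63/80, 9/80, 1/10).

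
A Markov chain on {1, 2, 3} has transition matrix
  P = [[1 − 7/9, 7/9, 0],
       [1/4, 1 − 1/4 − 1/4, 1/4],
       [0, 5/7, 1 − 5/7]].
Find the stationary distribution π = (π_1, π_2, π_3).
π = (5/26, 70/117, 49/234)

This is a birth-death chain on three states, which satisfies detailed balance: π_1 · P_{12} = π_2 · P_{21} and π_2 · P_{23} = π_3 · P_{32}.
From π_1 · 7/9 = π_2 · 1/4: π_2/π_1 = (7/9)/(1/4) = 28/9.
From π_2 · 1/4 = π_3 · 5/7: π_3/π_2 = (1/4)/(5/7) = 7/20.
Take π_1 proportional to 1; then unnormalized π = (1, 28/9, 49/45). Normalize by dividing by the sum 26/5:
  π = (5/26, 70/117, 49/234).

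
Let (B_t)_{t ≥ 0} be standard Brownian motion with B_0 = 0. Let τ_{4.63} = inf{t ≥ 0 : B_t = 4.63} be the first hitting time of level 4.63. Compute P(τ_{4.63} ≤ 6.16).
P(τ_{4.63} ≤ 6.16) = 2(1 − Φ(4.63/√6.16)) = 2(1 − Φ(1.8655)) ≈ 0.0621

By the reflection principle for standard BM, P(τ_b ≤ t) = 2 · P(B_t ≥ b). Since B_t ~ N(0, t), P(B_t ≥ 4.63) = 1 − Φ(4.63/√t) = 1 − Φ(4.63/√6.16) = 1 − Φ(1.8655) ≈ 0.03106. Doubling: P(τ_{4.63} ≤ 6.16) ≈ 2 · 0.03106 = 0.06212 ≈ 0.0621.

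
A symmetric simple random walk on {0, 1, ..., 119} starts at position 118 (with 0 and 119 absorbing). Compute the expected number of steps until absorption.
E[τ | X_0 = 118] = 118

Let v_k = E[τ | X_0 = k]. Boundary: v_0 = v_119 = 0. Recurrence: v_k = 1 + (v_{k-1} + v_{k+1})/2 for 1 ≤ k ≤ 118. The particular solution to v_k − (v_{k-1} + v_{k+1})/2 = 1 is v_k = −k^2. Adding homogeneous solution A + B k and matching boundaries gives v_k = k (119 − k). Substituting k = 118: v_118 = 118 · 1 = 118.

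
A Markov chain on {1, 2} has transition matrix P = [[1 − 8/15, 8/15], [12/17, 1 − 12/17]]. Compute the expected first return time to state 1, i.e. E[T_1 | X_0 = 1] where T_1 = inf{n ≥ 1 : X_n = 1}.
E[T_1 | X_0 = 1] = 1/π_1 = 79/45

For an irreducible recurrent Markov chain with stationary distribution π, E[T_i | X_0 = i] = 1/π_i (Kac's formula). Here π_1 = (12/17)/(8/15 + 12/17) = (12/17)/(316/255) = 45/79, so E[T_1 | X_0 = 1] = 1/π_1 = (8/15 + 12/17)/(12/17) = (316/255)/(12/17) = 79/45.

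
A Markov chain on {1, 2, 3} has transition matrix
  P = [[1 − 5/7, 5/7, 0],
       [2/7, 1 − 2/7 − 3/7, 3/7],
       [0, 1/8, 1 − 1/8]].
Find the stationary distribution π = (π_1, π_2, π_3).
π = (14/169, 35/169, 120/169)

This is a birth-death chain on three states, which satisfies detailed balance: π_1 · P_{12} = π_2 · P_{21} and π_2 · P_{23} = π_3 · P_{32}.
From π_1 · 5/7 = π_2 · 2/7: π_2/π_1 = (5/7)/(2/7) = 5/2.
From π_2 · 3/7 = π_3 · 1/8: π_3/π_2 = (3/7)/(1/8) = 24/7.
Take π_1 proportional to 1; then unnormalized π = (1, 5/2, 60/7). Normalize by dividing by the sum 169/14:
  π = (14/169, 35/169, 120/169).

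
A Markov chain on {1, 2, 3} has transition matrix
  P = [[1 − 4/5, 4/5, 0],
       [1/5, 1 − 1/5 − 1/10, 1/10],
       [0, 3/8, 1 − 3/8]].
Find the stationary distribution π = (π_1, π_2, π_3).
π = (15/91, 60/91, 16/91)

This is a birth-death chain on three states, which satisfies detailed balance: π_1 · P_{12} = π_2 · P_{21} and π_2 · P_{23} = π_3 · P_{32}.
From π_1 · 4/5 = π_2 · 1/5: π_2/π_1 = (4/5)/(1/5) = 4.
From π_2 · 1/10 = π_3 · 3/8: π_3/π_2 = (1/10)/(3/8) = 4/15.
Take π_1 proportional to 1; then unnormalized π = (1, 4, 16/15). Normalize by dividing by the sum 91/15:
  π = (15/91, 60/91, 16/91).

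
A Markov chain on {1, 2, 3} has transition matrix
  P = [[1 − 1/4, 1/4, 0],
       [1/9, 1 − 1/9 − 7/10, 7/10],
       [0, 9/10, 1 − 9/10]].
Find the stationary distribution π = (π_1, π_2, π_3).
π = (1/5, 9/20, 7/20)

This is a birth-death chain on three states, which satisfies detailed balance: π_1 · P_{12} = π_2 · P_{21} and π_2 · P_{23} = π_3 · P_{32}.
From π_1 · 1/4 = π_2 · 1/9: π_2/π_1 = (1/4)/(1/9) = 9/4.
From π_2 · 7/10 = π_3 · 9/10: π_3/π_2 = (7/10)/(9/10) = 7/9.
Take π_1 proportional to 1; then unnormalized π = (1, 9/4, 7/4). Normalize by dividing by the sum 5:
  π = (1/5, 9/20, 7/20).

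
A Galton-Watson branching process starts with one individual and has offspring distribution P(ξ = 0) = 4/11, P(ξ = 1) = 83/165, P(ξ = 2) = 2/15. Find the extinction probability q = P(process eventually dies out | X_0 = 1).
q = 1

Mean offspring μ = 0·4/11 + 1·83/165 + 2·2/15 = 127/165 ≤ 1. For μ ≤ 1 with offspring not concentrated at 1, the Galton-Watson process goes extinct almost surely, so q = 1.
(Algebraic check: The pgf is f(s) = 4/11 + 83/165·s + 2/15·s². The extinction probability q is the smallest fixed point of f in [0, 1]. Setting s = f(s):
  2/15·s² + (83/165 − 1)·s + 4/11 = 0
  2/15·s² − (4/11 + 2/15)·s + 4/11 = 0
which factors as (s − 1)·(2/15·s − 4/11) = 0, giving roots s = 1 and s = (4/11)/(2/15) = 30/11. Since 30/11 ≥ 1, the smallest root in [0, 1] is s = 1.)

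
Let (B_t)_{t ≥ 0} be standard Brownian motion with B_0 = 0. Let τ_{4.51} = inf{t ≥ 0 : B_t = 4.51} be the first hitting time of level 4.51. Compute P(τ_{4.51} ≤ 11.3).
P(τ_{4.51} ≤ 11.3) = 2(1 − Φ(4.51/√11.3)) = 2(1 − Φ(1.3416)) ≈ 0.1797

By the reflection principle for standard BM, P(τ_b ≤ t) = 2 · P(B_t ≥ b). Since B_t ~ N(0, t), P(B_t ≥ 4.51) = 1 − Φ(4.51/√t) = 1 − Φ(4.51/√11.3) = 1 − Φ(1.3416) ≈ 0.08986. Doubling: P(τ_{4.51} ≤ 11.3) ≈ 2 · 0.08986 = 0.17972 ≈ 0.1797.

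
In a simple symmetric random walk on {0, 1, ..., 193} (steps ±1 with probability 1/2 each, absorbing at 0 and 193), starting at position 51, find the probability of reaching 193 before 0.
P(hit 193 before 0) = 51/193

Let u_k = P(hit 193 before 0 | start at k). Then u_0 = 0, u_193 = 1, and u_k = u_{k-1}/2 + u_{k+1}/2 for 1 ≤ k ≤ 192. This harmonic recurrence is solved by u_k = k/193, giving u_51 = 51/193.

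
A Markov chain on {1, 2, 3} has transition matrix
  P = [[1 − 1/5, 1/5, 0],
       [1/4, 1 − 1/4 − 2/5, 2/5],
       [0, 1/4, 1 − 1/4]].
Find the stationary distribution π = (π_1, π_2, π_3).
π = (25/77, 20/77, 32/77)

This is a birth-death chain on three states, which satisfies detailed balance: π_1 · P_{12} = π_2 · P_{21} and π_2 · P_{23} = π_3 · P_{32}.
From π_1 · 1/5 = π_2 · 1/4: π_2/π_1 = (1/5)/(1/4) = 4/5.
From π_2 · 2/5 = π_3 · 1/4: π_3/π_2 = (2/5)/(1/4) = 8/5.
Take π_1 proportional to 1; then unnormalized π = (1, 4/5, 32/25). Normalize by dividing by the sum 77/25:
  π = (25/77, 20/77, 32/77).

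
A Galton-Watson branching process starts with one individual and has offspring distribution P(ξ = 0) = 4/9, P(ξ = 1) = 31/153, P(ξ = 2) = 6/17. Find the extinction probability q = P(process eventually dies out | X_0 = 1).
q = 1

Mean offspring μ = 0·4/9 + 1·31/153 + 2·6/17 = 139/153 ≤ 1. For μ ≤ 1 with offspring not concentrated at 1, the Galton-Watson process goes extinct almost surely, so q = 1.
(Algebraic check: The pgf is f(s) = 4/9 + 31/153·s + 6/17·s². The extinction probability q is the smallest fixed point of f in [0, 1]. Setting s = f(s):
  6/17·s² + (31/153 − 1)·s + 4/9 = 0
  6/17·s² − (4/9 + 6/17)·s + 4/9 = 0
which factors as (s − 1)·(6/17·s − 4/9) = 0, giving roots s = 1 and s = (4/9)/(6/17) = 34/27. Since 34/27 ≥ 1, the smallest root in [0, 1] is s = 1.)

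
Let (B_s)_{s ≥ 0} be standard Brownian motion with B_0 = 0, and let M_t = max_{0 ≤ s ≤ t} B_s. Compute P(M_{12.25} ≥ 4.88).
P(M_{12.25} ≥ 4.88) = 2·P(B_{12.25} ≥ 4.88) = 2(1 − Φ(4.88/√12.25)) ≈ 0.1632

By the reflection principle for Brownian motion, P(M_t ≥ a) = 2 · P(B_t ≥ a) for a ≥ 0. Since B_t ~ N(0, t), P(B_t ≥ 4.88) = 1 − Φ(4.88/√t) = 1 − Φ(4.88/√12.25) = 1 − Φ(1.3943). So
  P(M_{12.25} ≥ 4.88) = 2(1 − Φ(1.3943)) ≈ 0.1632.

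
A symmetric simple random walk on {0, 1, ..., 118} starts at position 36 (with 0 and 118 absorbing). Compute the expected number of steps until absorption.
E[τ | X_0 = 36] = 2952

Let v_k = E[τ | X_0 = k]. Boundary: v_0 = v_118 = 0. Recurrence: v_k = 1 + (v_{k-1} + v_{k+1})/2 for 1 ≤ k ≤ 117. The particular solution to v_k − (v_{k-1} + v_{k+1})/2 = 1 is v_k = −k^2. Adding homogeneous solution A + B k and matching boundaries gives v_k = k (118 − k). Substituting k = 36: v_36 = 36 · 82 = 2952.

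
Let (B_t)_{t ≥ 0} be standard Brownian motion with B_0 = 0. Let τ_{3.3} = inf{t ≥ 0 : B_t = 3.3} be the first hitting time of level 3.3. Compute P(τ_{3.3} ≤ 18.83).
P(τ_{3.3} ≤ 18.83) = 2(1 − Φ(3.3/√18.83)) = 2(1 − Φ(0.7605)) ≈ 0.4470

By the reflection principle for standard BM, P(τ_b ≤ t) = 2 · P(B_t ≥ b). Since B_t ~ N(0, t), P(B_t ≥ 3.3) = 1 − Φ(3.3/√t) = 1 − Φ(3.3/√18.83) = 1 − Φ(0.7605) ≈ 0.22348. Doubling: P(τ_{3.3} ≤ 18.83) ≈ 2 · 0.22348 = 0.44696 ≈ 0.4470.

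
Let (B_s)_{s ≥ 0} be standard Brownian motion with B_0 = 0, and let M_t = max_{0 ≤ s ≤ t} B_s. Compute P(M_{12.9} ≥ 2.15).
P(M_{12.9} ≥ 2.15) = 2·P(B_{12.9} ≥ 2.15) = 2(1 − Φ(2.15/√12.9)) ≈ 0.5494

By the reflection principle for Brownian motion, P(M_t ≥ a) = 2 · P(B_t ≥ a) for a ≥ 0. Since B_t ~ N(0, t), P(B_t ≥ 2.15) = 1 − Φ(2.15/√t) = 1 − Φ(2.15/√12.9) = 1 − Φ(0.5986). So
  P(M_{12.9} ≥ 2.15) = 2(1 − Φ(0.5986)) ≈ 0.5494.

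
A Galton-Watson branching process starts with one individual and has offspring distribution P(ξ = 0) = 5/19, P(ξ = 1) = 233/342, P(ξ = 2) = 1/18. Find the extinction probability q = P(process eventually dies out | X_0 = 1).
q = 1

Mean offspring μ = 0·5/19 + 1·233/342 + 2·1/18 = 271/342 ≤ 1. For μ ≤ 1 with offspring not concentrated at 1, the Galton-Watson process goes extinct almost surely, so q = 1.
(Algebraic check: The pgf is f(s) = 5/19 + 233/342·s + 1/18·s². The extinction probability q is the smallest fixed point of f in [0, 1]. Setting s = f(s):
  1/18·s² + (233/342 − 1)·s + 5/19 = 0
  1/18·s² − (5/19 + 1/18)·s + 5/19 = 0
which factors as (s − 1)·(1/18·s − 5/19) = 0, giving roots s = 1 and s = (5/19)/(1/18) = 90/19. Since 90/19 ≥ 1, the smallest root in [0, 1] is s = 1.)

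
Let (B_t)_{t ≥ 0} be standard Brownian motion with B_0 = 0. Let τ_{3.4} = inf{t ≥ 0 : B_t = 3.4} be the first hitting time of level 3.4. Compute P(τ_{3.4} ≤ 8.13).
P(τ_{3.4} ≤ 8.13) = 2(1 − Φ(3.4/√8.13)) = 2(1 − Φ(1.1924)) ≈ 0.2331

By the reflection principle for standard BM, P(τ_b ≤ t) = 2 · P(B_t ≥ b). Since B_t ~ N(0, t), P(B_t ≥ 3.4) = 1 − Φ(3.4/√t) = 1 − Φ(3.4/√8.13) = 1 − Φ(1.1924) ≈ 0.11655. Doubling: P(τ_{3.4} ≤ 8.13) ≈ 2 · 0.11655 = 0.23310 ≈ 0.2331.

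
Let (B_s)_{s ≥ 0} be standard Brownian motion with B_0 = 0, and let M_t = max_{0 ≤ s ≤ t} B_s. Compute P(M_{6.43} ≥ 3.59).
P(M_{6.43} ≥ 3.59) = 2·P(B_{6.43} ≥ 3.59) = 2(1 − Φ(3.59/√6.43)) ≈ 0.1568

By the reflection principle for Brownian motion, P(M_t ≥ a) = 2 · P(B_t ≥ a) for a ≥ 0. Since B_t ~ N(0, t), P(B_t ≥ 3.59) = 1 − Φ(3.59/√t) = 1 − Φ(3.59/√6.43) = 1 − Φ(1.4158). So
  P(M_{6.43} ≥ 3.59) = 2(1 − Φ(1.4158)) ≈ 0.1568.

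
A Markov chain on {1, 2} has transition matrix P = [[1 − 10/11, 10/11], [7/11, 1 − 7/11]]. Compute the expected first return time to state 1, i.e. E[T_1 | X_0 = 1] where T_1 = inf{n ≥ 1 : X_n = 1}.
E[T_1 | X_0 = 1] = 1/π_1 = 17/7

For an irreducible recurrent Markov chain with stationary distribution π, E[T_i | X_0 = i] = 1/π_i (Kac's formula). Here π_1 = (7/11)/(10/11 + 7/11) = (7/11)/(17/11) = 7/17, so E[T_1 | X_0 = 1] = 1/π_1 = (10/11 + 7/11)/(7/11) = (17/11)/(7/11) = 17/7.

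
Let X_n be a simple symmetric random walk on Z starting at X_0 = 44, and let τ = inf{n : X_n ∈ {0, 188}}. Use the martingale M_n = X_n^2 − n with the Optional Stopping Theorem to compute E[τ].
E[τ] = 6336

M_n = X_n^2 − n is a martingale (since E[X_{n+1}^2 | F_n] = X_n^2 + 1). By OST (τ has finite mean in a bounded region), E[M_τ] = E[M_0] = X_0^2 − 0 = 44^2 = 1936. Also E[M_τ] = E[X_τ^2] − E[τ]. The walk exits at 0 or 188, with P(hit 188 first) = 44/188, so E[X_τ^2] = 188^2 · 44/188 + 0 = 8272. Thus E[τ] = E[X_τ^2] − E[M_τ] = 8272 − 1936 = 6336 = 44(188 − 44) = 6336.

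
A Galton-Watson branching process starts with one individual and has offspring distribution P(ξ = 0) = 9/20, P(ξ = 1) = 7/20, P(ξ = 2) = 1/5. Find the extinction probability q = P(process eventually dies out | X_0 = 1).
q = 1

Mean offspring μ = 0·9/20 + 1·7/20 + 2·1/5 = 3/4 ≤ 1. For μ ≤ 1 with offspring not concentrated at 1, the Galton-Watson process goes extinct almost surely, so q = 1.
(Algebraic check: The pgf is f(s) = 9/20 + 7/20·s + 1/5·s². The extinction probability q is the smallest fixed point of f in [0, 1]. Setting s = f(s):
  1/5·s² + (7/20 − 1)·s + 9/20 = 0
  1/5·s² − (9/20 + 1/5)·s + 9/20 = 0
which factors as (s − 1)·(1/5·s − 9/20) = 0, giving roots s = 1 and s = (9/20)/(1/5) = 9/4. Since 9/4 ≥ 1, the smallest root in [0, 1] is s = 1.)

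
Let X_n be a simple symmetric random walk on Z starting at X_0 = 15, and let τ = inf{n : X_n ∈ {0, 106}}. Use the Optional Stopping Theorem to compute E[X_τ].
E[X_τ] = 15

X_n is a martingale and τ is a bounded-mean stopping time (indeed τ is finite a.s. with bounded expectation since the walk is in a bounded region). By the OST, E[X_τ] = E[X_0] = 15. Equivalently: E[X_τ] = 106 · P(hit 106 first) + 0 · P(hit 0 first) = 106 · (15/106) = 15.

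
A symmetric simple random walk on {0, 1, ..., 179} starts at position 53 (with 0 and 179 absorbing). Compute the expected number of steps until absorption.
E[τ | X_0 = 53] = 6678

Let v_k = E[τ | X_0 = k]. Boundary: v_0 = v_179 = 0. Recurrence: v_k = 1 + (v_{k-1} + v_{k+1})/2 for 1 ≤ k ≤ 178. The particular solution to v_k − (v_{k-1} + v_{k+1})/2 = 1 is v_k = −k^2. Adding homogeneous solution A + B k and matching boundaries gives v_k = k (179 − k). Substituting k = 53: v_53 = 53 · 126 = 6678.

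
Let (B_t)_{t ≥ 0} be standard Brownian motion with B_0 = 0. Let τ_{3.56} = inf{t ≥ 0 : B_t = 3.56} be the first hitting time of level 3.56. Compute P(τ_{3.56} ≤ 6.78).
P(τ_{3.56} ≤ 6.78) = 2(1 − Φ(3.56/√6.78)) = 2(1 − Φ(1.3672)) ≈ 0.1716

By the reflection principle for standard BM, P(τ_b ≤ t) = 2 · P(B_t ≥ b). Since B_t ~ N(0, t), P(B_t ≥ 3.56) = 1 − Φ(3.56/√t) = 1 − Φ(3.56/√6.78) = 1 − Φ(1.3672) ≈ 0.08578. Doubling: P(τ_{3.56} ≤ 6.78) ≈ 2 · 0.08578 = 0.17156 ≈ 0.1716.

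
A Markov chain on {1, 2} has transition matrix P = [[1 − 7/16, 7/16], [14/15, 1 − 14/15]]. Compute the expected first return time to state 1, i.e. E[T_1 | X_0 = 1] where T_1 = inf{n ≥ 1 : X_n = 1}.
E[T_1 | X_0 = 1] = 1/π_1 = 47/32

For an irreducible recurrent Markov chain with stationary distribution π, E[T_i | X_0 = i] = 1/π_i (Kac's formula). Here π_1 = (14/15)/(7/16 + 14/15) = (14/15)/(329/240) = 32/47, so E[T_1 | X_0 = 1] = 1/π_1 = (7/16 + 14/15)/(14/15) = (329/240)/(14/15) = 47/32.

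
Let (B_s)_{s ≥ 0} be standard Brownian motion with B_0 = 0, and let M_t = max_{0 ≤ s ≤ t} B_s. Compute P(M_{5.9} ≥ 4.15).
P(M_{5.9} ≥ 4.15) = 2·P(B_{5.9} ≥ 4.15) = 2(1 − Φ(4.15/√5.9)) ≈ 0.0875

By the reflection principle for Brownian motion, P(M_t ≥ a) = 2 · P(B_t ≥ a) for a ≥ 0. Since B_t ~ N(0, t), P(B_t ≥ 4.15) = 1 − Φ(4.15/√t) = 1 − Φ(4.15/√5.9) = 1 − Φ(1.7085). So
  P(M_{5.9} ≥ 4.15) = 2(1 − Φ(1.7085)) ≈ 0.0875.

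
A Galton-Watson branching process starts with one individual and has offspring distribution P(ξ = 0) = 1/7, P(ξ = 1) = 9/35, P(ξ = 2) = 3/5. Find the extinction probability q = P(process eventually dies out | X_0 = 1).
q = 5/21

The pgf is f(s) = 1/7 + 9/35·s + 3/5·s². The extinction probability q is the smallest fixed point of f in [0, 1]. Setting s = f(s):
  3/5·s² + (9/35 − 1)·s + 1/7 = 0
  3/5·s² − (1/7 + 3/5)·s + 1/7 = 0
which factors as (s − 1)·(3/5·s − 1/7) = 0, giving roots s = 1 and s = (1/7)/(3/5) = 5/21.
Mean offspring μ = 9/35 + 2·3/5 = 51/35 > 1 (supercritical), so q < 1. The extinction probability is the smaller root: q = (1/7)/(3/5) = 5/21.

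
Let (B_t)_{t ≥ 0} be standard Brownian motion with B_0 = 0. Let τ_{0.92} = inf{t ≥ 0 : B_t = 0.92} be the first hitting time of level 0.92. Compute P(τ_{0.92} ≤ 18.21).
P(τ_{0.92} ≤ 18.21) = 2(1 − Φ(0.92/√18.21)) = 2(1 − Φ(0.2156)) ≈ 0.8293

By the reflection principle for standard BM, P(τ_b ≤ t) = 2 · P(B_t ≥ b). Since B_t ~ N(0, t), P(B_t ≥ 0.92) = 1 − Φ(0.92/√t) = 1 − Φ(0.92/√18.21) = 1 − Φ(0.2156) ≈ 0.41465. Doubling: P(τ_{0.92} ≤ 18.21) ≈ 2 · 0.41465 = 0.82930 ≈ 0.8293.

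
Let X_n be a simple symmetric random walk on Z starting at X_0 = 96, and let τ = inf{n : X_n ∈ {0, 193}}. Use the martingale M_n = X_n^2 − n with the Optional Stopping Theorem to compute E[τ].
E[τ] = 9312

M_n = X_n^2 − n is a martingale (since E[X_{n+1}^2 | F_n] = X_n^2 + 1). By OST (τ has finite mean in a bounded region), E[M_τ] = E[M_0] = X_0^2 − 0 = 96^2 = 9216. Also E[M_τ] = E[X_τ^2] − E[τ]. The walk exits at 0 or 193, with P(hit 193 first) = 96/193, so E[X_τ^2] = 193^2 · 96/193 + 0 = 18528. Thus E[τ] = E[X_τ^2] − E[M_τ] = 18528 − 9216 = 9312 = 96(193 − 96) = 9312.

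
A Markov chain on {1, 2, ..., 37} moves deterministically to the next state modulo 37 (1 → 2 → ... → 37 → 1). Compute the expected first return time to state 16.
E[T_16 | X_0 = 16] = 37

The chain cycles deterministically, so starting at state 16 it returns in exactly 37 steps. Equivalently, the stationary distribution is uniform π_j = 1/37 for every state j, so by Kac's formula E[T_16] = 1/π_16 = 37.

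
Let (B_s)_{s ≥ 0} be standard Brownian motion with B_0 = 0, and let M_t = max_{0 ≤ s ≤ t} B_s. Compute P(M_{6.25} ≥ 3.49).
P(M_{6.25} ≥ 3.49) = 2·P(B_{6.25} ≥ 3.49) = 2(1 − Φ(3.49/√6.25)) ≈ 0.1627

By the reflection principle for Brownian motion, P(M_t ≥ a) = 2 · P(B_t ≥ a) for a ≥ 0. Since B_t ~ N(0, t), P(B_t ≥ 3.49) = 1 − Φ(3.49/√t) = 1 − Φ(3.49/√6.25) = 1 − Φ(1.3960). So
  P(M_{6.25} ≥ 3.49) = 2(1 − Φ(1.3960)) ≈ 0.1627.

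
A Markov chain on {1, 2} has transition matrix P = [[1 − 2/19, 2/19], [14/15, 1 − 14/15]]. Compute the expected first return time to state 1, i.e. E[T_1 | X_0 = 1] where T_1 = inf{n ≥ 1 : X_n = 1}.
E[T_1 | X_0 = 1] = 1/π_1 = 148/133

For an irreducible recurrent Markov chain with stationary distribution π, E[T_i | X_0 = i] = 1/π_i (Kac's formula). Here π_1 = (14/15)/(2/19 + 14/15) = (14/15)/(296/285) = 133/148, so E[T_1 | X_0 = 1] = 1/π_1 = (2/19 + 14/15)/(14/15) = (296/285)/(14/15) = 148/133.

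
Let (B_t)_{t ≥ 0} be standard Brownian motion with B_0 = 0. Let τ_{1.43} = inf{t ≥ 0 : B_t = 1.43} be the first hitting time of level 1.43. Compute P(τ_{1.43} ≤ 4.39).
P(τ_{1.43} ≤ 4.39) = 2(1 − Φ(1.43/√4.39)) = 2(1 − Φ(0.6825)) ≈ 0.4949

By the reflection principle for standard BM, P(τ_b ≤ t) = 2 · P(B_t ≥ b). Since B_t ~ N(0, t), P(B_t ≥ 1.43) = 1 − Φ(1.43/√t) = 1 − Φ(1.43/√4.39) = 1 − Φ(0.6825) ≈ 0.24746. Doubling: P(τ_{1.43} ≤ 4.39) ≈ 2 · 0.24746 = 0.49492 ≈ 0.4949.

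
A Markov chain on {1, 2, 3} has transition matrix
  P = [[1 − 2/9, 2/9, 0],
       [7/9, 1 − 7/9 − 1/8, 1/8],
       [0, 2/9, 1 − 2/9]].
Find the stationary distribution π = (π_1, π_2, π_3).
π = (56/81, 16/81, 1/9)

This is a birth-death chain on three states, which satisfies detailed balance: π_1 · P_{12} = π_2 · P_{21} and π_2 · P_{23} = π_3 · P_{32}.
From π_1 · 2/9 = π_2 · 7/9: π_2/π_1 = (2/9)/(7/9) = 2/7.
From π_2 · 1/8 = π_3 · 2/9: π_3/π_2 = (1/8)/(2/9) = 9/16.
Take π_1 proportional to 1; then unnormalized π = (1, 2/7, 9/56). Normalize by dividing by the sum 81/56:
  π = (56/81, 16/81, 1/9).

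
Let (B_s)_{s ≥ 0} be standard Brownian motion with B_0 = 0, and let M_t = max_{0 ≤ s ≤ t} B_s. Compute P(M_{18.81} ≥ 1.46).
P(M_{18.81} ≥ 1.46) = 2·P(B_{18.81} ≥ 1.46) = 2(1 − Φ(1.46/√18.81)) ≈ 0.7364

By the reflection principle for Brownian motion, P(M_t ≥ a) = 2 · P(B_t ≥ a) for a ≥ 0. Since B_t ~ N(0, t), P(B_t ≥ 1.46) = 1 − Φ(1.46/√t) = 1 − Φ(1.46/√18.81) = 1 − Φ(0.3366). So
  P(M_{18.81} ≥ 1.46) = 2(1 − Φ(0.3366)) ≈ 0.7364.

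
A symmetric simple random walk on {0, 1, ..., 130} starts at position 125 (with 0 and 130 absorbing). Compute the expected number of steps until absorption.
E[τ | X_0 = 125] = 625

Let v_k = E[τ | X_0 = k]. Boundary: v_0 = v_130 = 0. Recurrence: v_k = 1 + (v_{k-1} + v_{k+1})/2 for 1 ≤ k ≤ 129. The particular solution to v_k − (v_{k-1} + v_{k+1})/2 = 1 is v_k = −k^2. Adding homogeneous solution A + B k and matching boundaries gives v_k = k (130 − k). Substituting k = 125: v_125 = 125 · 5 = 625.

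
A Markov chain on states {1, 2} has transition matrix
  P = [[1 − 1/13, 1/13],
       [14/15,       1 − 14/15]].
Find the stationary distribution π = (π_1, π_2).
π_1 = 182/197, π_2 = 15/197

Solve πP = π with π_1 + π_2 = 1. From πP = π: π_1 · (1 − 1/13) + π_2 · 14/15 = π_1 ⇒ π_2 · 14/15 = π_1 · 1/13 ⇒ π_2/π_1 = (1/13)/(14/15) = 15/182. Together with π_1 + π_2 = 1:
  π_1 = (14/15)/(1/13 + 14/15) = (14/15)/(197/195) = 182/197,
  π_2 = (1/13)/(1/13 + 14/15) = (1/13)/(197/195) = 15/197.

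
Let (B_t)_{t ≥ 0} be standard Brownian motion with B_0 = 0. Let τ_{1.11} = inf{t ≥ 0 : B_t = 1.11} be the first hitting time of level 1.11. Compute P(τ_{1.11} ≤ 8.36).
P(τ_{1.11} ≤ 8.36) = 2(1 − Φ(1.11/√8.36)) = 2(1 − Φ(0.3839)) ≈ 0.7011

By the reflection principle for standard BM, P(τ_b ≤ t) = 2 · P(B_t ≥ b). Since B_t ~ N(0, t), P(B_t ≥ 1.11) = 1 − Φ(1.11/√t) = 1 − Φ(1.11/√8.36) = 1 − Φ(0.3839) ≈ 0.35053. Doubling: P(τ_{1.11} ≤ 8.36) ≈ 2 · 0.35053 = 0.70106 ≈ 0.7011.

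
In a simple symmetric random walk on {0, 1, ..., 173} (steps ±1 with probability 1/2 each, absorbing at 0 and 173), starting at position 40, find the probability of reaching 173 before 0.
P(hit 173 before 0) = 40/173

Let u_k = P(hit 173 before 0 | start at k). Then u_0 = 0, u_173 = 1, and u_k = u_{k-1}/2 + u_{k+1}/2 for 1 ≤ k ≤ 172. This harmonic recurrence is solved by u_k = k/173, giving u_40 = 40/173.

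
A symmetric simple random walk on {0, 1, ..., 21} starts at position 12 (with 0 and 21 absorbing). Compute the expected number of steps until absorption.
E[τ | X_0 = 12] = 108

Let v_k = E[τ | X_0 = k]. Boundary: v_0 = v_21 = 0. Recurrence: v_k = 1 + (v_{k-1} + v_{k+1})/2 for 1 ≤ k ≤ 20. The particular solution to v_k − (v_{k-1} + v_{k+1})/2 = 1 is v_k = −k^2. Adding homogeneous solution A + B k and matching boundaries gives v_k = k (21 − k). Substituting k = 12: v_12 = 12 · 9 = 108.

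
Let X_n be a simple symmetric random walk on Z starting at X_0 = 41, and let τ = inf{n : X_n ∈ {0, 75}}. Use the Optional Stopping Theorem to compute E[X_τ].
E[X_τ] = 41

X_n is a martingale and τ is a bounded-mean stopping time (indeed τ is finite a.s. with bounded expectation since the walk is in a bounded region). By the OST, E[X_τ] = E[X_0] = 41. Equivalently: E[X_τ] = 75 · P(hit 75 first) + 0 · P(hit 0 first) = 75 · (41/75) = 41.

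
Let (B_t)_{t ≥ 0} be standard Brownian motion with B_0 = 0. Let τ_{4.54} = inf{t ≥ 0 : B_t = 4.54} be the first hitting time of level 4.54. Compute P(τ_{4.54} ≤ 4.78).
P(τ_{4.54} ≤ 4.78) = 2(1 − Φ(4.54/√4.78)) = 2(1 − Φ(2.0765)) ≈ 0.0378

By the reflection principle for standard BM, P(τ_b ≤ t) = 2 · P(B_t ≥ b). Since B_t ~ N(0, t), P(B_t ≥ 4.54) = 1 − Φ(4.54/√t) = 1 − Φ(4.54/√4.78) = 1 − Φ(2.0765) ≈ 0.01892. Doubling: P(τ_{4.54} ≤ 4.78) ≈ 2 · 0.01892 = 0.03784 ≈ 0.0378.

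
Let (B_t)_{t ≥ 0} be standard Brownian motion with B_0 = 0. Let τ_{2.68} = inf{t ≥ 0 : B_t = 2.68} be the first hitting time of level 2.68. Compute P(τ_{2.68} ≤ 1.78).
P(τ_{2.68} ≤ 1.78) = 2(1 − Φ(2.68/√1.78)) = 2(1 − Φ(2.0087)) ≈ 0.0446

By the reflection principle for standard BM, P(τ_b ≤ t) = 2 · P(B_t ≥ b). Since B_t ~ N(0, t), P(B_t ≥ 2.68) = 1 − Φ(2.68/√t) = 1 − Φ(2.68/√1.78) = 1 − Φ(2.0087) ≈ 0.02228. Doubling: P(τ_{2.68} ≤ 1.78) ≈ 2 · 0.02228 = 0.04456 ≈ 0.0446.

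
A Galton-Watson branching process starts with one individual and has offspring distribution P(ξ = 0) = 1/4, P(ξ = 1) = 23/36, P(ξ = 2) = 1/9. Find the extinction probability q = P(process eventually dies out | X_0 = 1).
q = 1

Mean offspring μ = 0·1/4 + 1·23/36 + 2·1/9 = 31/36 ≤ 1. For μ ≤ 1 with offspring not concentrated at 1, the Galton-Watson process goes extinct almost surely, so q = 1.
(Algebraic check: The pgf is f(s) = 1/4 + 23/36·s + 1/9·s². The extinction probability q is the smallest fixed point of f in [0, 1]. Setting s = f(s):
  1/9·s² + (23/36 − 1)·s + 1/4 = 0
  1/9·s² − (1/4 + 1/9)·s + 1/4 = 0
which factors as (s − 1)·(1/9·s − 1/4) = 0, giving roots s = 1 and s = (1/4)/(1/9) = 9/4. Since 9/4 ≥ 1, the smallest root in [0, 1] is s = 1.)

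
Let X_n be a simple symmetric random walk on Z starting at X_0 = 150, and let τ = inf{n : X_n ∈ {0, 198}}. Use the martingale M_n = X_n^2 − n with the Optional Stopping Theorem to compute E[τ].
E[τ] = 7200

M_n = X_n^2 − n is a martingale (since E[X_{n+1}^2 | F_n] = X_n^2 + 1). By OST (τ has finite mean in a bounded region), E[M_τ] = E[M_0] = X_0^2 − 0 = 150^2 = 22500. Also E[M_τ] = E[X_τ^2] − E[τ]. The walk exits at 0 or 198, with P(hit 198 first) = 150/198, so E[X_τ^2] = 198^2 · 150/198 + 0 = 29700. Thus E[τ] = E[X_τ^2] − E[M_τ] = 29700 − 22500 = 7200 = 150(198 − 150) = 7200.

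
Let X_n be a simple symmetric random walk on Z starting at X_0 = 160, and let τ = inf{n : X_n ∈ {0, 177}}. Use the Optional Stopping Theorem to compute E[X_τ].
E[X_τ] = 160

X_n is a martingale and τ is a bounded-mean stopping time (indeed τ is finite a.s. with bounded expectation since the walk is in a bounded region). By the OST, E[X_τ] = E[X_0] = 160. Equivalently: E[X_τ] = 177 · P(hit 177 first) + 0 · P(hit 0 first) = 177 · (160/177) = 160.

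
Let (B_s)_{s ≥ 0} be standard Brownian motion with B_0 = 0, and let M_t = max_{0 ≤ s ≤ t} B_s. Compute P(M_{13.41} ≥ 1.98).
P(M_{13.41} ≥ 1.98) = 2·P(B_{13.41} ≥ 1.98) = 2(1 − Φ(1.98/√13.41)) ≈ 0.5887

By the reflection principle for Brownian motion, P(M_t ≥ a) = 2 · P(B_t ≥ a) for a ≥ 0. Since B_t ~ N(0, t), P(B_t ≥ 1.98) = 1 − Φ(1.98/√t) = 1 − Φ(1.98/√13.41) = 1 − Φ(0.5407). So
  P(M_{13.41} ≥ 1.98) = 2(1 − Φ(0.5407)) ≈ 0.5887.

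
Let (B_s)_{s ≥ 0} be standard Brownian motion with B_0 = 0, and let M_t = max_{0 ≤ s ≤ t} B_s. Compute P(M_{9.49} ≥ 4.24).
P(M_{9.49} ≥ 4.24) = 2·P(B_{9.49} ≥ 4.24) = 2(1 − Φ(4.24/√9.49)) ≈ 0.1687

By the reflection principle for Brownian motion, P(M_t ≥ a) = 2 · P(B_t ≥ a) for a ≥ 0. Since B_t ~ N(0, t), P(B_t ≥ 4.24) = 1 − Φ(4.24/√t) = 1 − Φ(4.24/√9.49) = 1 − Φ(1.3764). So
  P(M_{9.49} ≥ 4.24) = 2(1 − Φ(1.3764)) ≈ 0.1687.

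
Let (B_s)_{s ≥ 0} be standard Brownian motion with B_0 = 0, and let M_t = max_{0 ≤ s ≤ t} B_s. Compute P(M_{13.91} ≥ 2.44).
P(M_{13.91} ≥ 2.44) = 2·P(B_{13.91} ≥ 2.44) = 2(1 − Φ(2.44/√13.91)) ≈ 0.5130

By the reflection principle for Brownian motion, P(M_t ≥ a) = 2 · P(B_t ≥ a) for a ≥ 0. Since B_t ~ N(0, t), P(B_t ≥ 2.44) = 1 − Φ(2.44/√t) = 1 − Φ(2.44/√13.91) = 1 − Φ(0.6542). So
  P(M_{13.91} ≥ 2.44) = 2(1 − Φ(0.6542)) ≈ 0.5130.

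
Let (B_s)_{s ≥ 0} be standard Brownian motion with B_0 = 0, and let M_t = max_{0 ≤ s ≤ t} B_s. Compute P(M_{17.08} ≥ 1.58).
P(M_{17.08} ≥ 1.58) = 2·P(B_{17.08} ≥ 1.58) = 2(1 − Φ(1.58/√17.08)) ≈ 0.7022

By the reflection principle for Brownian motion, P(M_t ≥ a) = 2 · P(B_t ≥ a) for a ≥ 0. Since B_t ~ N(0, t), P(B_t ≥ 1.58) = 1 − Φ(1.58/√t) = 1 − Φ(1.58/√17.08) = 1 − Φ(0.3823). So
  P(M_{17.08} ≥ 1.58) = 2(1 − Φ(0.3823)) ≈ 0.7022.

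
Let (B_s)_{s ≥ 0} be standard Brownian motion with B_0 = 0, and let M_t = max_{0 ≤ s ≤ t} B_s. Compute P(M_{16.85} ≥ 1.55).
P(M_{16.85} ≥ 1.55) = 2·P(B_{16.85} ≥ 1.55) = 2(1 − Φ(1.55/√16.85)) ≈ 0.7057

By the reflection principle for Brownian motion, P(M_t ≥ a) = 2 · P(B_t ≥ a) for a ≥ 0. Since B_t ~ N(0, t), P(B_t ≥ 1.55) = 1 − Φ(1.55/√t) = 1 − Φ(1.55/√16.85) = 1 − Φ(0.3776). So
  P(M_{16.85} ≥ 1.55) = 2(1 − Φ(0.3776)) ≈ 0.7057.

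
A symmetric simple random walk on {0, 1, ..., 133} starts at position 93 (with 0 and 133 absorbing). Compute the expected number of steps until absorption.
E[τ | X_0 = 93] = 3720

Let v_k = E[τ | X_0 = k]. Boundary: v_0 = v_133 = 0. Recurrence: v_k = 1 + (v_{k-1} + v_{k+1})/2 for 1 ≤ k ≤ 132. The particular solution to v_k − (v_{k-1} + v_{k+1})/2 = 1 is v_k = −k^2. Adding homogeneous solution A + B k and matching boundaries gives v_k = k (133 − k). Substituting k = 93: v_93 = 93 · 40 = 3720.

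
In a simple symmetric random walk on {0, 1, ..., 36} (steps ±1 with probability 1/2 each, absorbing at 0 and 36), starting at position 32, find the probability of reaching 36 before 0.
P(hit 36 before 0) = 32/36 = 8/9

Let u_k = P(hit 36 before 0 | start at k). Then u_0 = 0, u_36 = 1, and u_k = u_{k-1}/2 + u_{k+1}/2 for 1 ≤ k ≤ 35. This harmonic recurrence is solved by u_k = k/36, giving u_32 = 32/36 = 8/9.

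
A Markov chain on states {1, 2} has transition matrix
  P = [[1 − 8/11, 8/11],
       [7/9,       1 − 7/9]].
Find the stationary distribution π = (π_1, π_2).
π_1 = 77/149, π_2 = 72/149

Solve πP = π with π_1 + π_2 = 1. From πP = π: π_1 · (1 − 8/11) + π_2 · 7/9 = π_1 ⇒ π_2 · 7/9 = π_1 · 8/11 ⇒ π_2/π_1 = (8/11)/(7/9) = 72/77. Together with π_1 + π_2 = 1:
  π_1 = (7/9)/(8/11 + 7/9) = (7/9)/(149/99) = 77/149,
  π_2 = (8/11)/(8/11 + 7/9) = (8/11)/(149/99) = 72/149.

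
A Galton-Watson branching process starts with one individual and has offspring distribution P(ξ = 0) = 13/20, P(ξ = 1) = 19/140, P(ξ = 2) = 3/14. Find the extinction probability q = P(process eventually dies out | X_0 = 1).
q = 1

Mean offspring μ = 0·13/20 + 1·19/140 + 2·3/14 = 79/140 ≤ 1. For μ ≤ 1 with offspring not concentrated at 1, the Galton-Watson process goes extinct almost surely, so q = 1.
(Algebraic check: The pgf is f(s) = 13/20 + 19/140·s + 3/14·s². The extinction probability q is the smallest fixed point of f in [0, 1]. Setting s = f(s):
  3/14·s² + (19/140 − 1)·s + 13/20 = 0
  3/14·s² − (13/20 + 3/14)·s + 13/20 = 0
which factors as (s − 1)·(3/14·s − 13/20) = 0, giving roots s = 1 and s = (13/20)/(3/14) = 91/30. Since 91/30 ≥ 1, the smallest root in [0, 1] is s = 1.)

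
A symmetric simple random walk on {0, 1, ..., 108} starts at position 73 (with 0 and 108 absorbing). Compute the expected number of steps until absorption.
E[τ | X_0 = 73] = 2555

Let v_k = E[τ | X_0 = k]. Boundary: v_0 = v_108 = 0. Recurrence: v_k = 1 + (v_{k-1} + v_{k+1})/2 for 1 ≤ k ≤ 107. The particular solution to v_k − (v_{k-1} + v_{k+1})/2 = 1 is v_k = −k^2. Adding homogeneous solution A + B k and matching boundaries gives v_k = k (108 − k). Substituting k = 73: v_73 = 73 · 35 = 2555.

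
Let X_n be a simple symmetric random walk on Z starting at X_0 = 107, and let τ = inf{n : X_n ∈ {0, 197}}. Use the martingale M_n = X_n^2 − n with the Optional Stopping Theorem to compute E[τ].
E[τ] = 9630

M_n = X_n^2 − n is a martingale (since E[X_{n+1}^2 | F_n] = X_n^2 + 1). By OST (τ has finite mean in a bounded region), E[M_τ] = E[M_0] = X_0^2 − 0 = 107^2 = 11449. Also E[M_τ] = E[X_τ^2] − E[τ]. The walk exits at 0 or 197, with P(hit 197 first) = 107/197, so E[X_τ^2] = 197^2 · 107/197 + 0 = 21079. Thus E[τ] = E[X_τ^2] − E[M_τ] = 21079 − 11449 = 9630 = 107(197 − 107) = 9630.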